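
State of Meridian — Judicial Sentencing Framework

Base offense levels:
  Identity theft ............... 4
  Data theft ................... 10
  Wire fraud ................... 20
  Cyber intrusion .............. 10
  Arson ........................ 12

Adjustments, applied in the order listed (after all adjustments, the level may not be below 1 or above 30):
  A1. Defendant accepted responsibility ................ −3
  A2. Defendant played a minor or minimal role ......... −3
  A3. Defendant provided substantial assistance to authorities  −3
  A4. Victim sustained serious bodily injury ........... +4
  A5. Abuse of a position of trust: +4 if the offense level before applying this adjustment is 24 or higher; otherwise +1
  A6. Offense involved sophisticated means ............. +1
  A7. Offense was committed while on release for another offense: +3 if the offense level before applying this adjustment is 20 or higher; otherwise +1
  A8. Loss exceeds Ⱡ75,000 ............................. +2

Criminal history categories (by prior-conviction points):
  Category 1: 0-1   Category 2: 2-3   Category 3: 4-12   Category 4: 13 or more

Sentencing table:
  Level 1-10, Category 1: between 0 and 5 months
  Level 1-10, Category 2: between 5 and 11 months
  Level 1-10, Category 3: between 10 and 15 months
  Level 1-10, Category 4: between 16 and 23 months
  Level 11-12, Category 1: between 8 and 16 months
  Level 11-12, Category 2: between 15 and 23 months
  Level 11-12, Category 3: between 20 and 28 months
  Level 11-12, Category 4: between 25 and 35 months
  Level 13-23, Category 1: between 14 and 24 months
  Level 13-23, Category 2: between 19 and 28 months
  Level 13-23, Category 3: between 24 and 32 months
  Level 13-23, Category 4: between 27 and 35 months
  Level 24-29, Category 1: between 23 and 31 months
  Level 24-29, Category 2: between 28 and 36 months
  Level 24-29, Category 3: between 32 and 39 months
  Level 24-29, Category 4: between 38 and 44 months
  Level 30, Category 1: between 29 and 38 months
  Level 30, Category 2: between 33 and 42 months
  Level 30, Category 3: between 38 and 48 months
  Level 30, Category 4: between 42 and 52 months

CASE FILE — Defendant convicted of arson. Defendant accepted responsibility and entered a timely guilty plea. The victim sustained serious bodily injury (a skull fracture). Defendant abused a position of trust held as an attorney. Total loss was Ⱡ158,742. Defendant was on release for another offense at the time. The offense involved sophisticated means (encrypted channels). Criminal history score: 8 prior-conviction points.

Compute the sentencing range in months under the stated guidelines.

Base offense level for arson: 12.
A1 applies: 12 − 3 = 9.
A4 applies: 9 + 4 = 13.
A5 applies (level before this adjustment is 13 < 24, so +1): 13 + 1 = 14.
A6 applies: 14 + 1 = 15.
A7 applies (level before this adjustment is 15 < 20, so +1): 15 + 1 = 16.
A8 applies: 16 + 2 = 18.
Final offense level: 18.
Criminal history: 8 prior points → Category 3 (4-12).
Level 18 falls in the 13-23 band.
Grid: Level 13-23 × Category 3 = 24-32 months.

24-32 months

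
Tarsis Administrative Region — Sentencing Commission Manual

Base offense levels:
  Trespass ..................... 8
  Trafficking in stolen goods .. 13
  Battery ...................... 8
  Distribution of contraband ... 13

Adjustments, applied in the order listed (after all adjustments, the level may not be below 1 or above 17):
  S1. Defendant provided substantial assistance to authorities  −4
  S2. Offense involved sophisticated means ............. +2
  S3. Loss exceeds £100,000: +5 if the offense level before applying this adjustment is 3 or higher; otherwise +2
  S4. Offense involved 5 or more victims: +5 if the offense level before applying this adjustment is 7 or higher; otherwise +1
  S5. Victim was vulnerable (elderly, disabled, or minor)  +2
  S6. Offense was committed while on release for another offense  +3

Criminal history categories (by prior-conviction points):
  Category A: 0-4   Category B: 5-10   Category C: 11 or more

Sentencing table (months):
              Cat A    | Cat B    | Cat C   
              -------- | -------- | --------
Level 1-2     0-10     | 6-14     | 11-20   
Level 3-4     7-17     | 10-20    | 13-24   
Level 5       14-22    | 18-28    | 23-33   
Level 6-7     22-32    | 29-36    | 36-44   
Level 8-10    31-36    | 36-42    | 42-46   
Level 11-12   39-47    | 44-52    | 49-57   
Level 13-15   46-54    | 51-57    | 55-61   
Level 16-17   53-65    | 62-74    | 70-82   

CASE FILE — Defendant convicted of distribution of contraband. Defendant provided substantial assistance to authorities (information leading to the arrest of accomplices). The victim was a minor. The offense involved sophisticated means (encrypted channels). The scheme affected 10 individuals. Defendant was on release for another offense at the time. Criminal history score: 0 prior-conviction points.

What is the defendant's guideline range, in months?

Base offense level for distribution of contraband: 13.
S1 applies: 13 − 4 = 9.
S2 applies: 9 + 2 = 11.
S3 does not apply.
S4 applies (level before this adjustment is 11 ≥ 7, so +5): 11 + 5 = 16.
S5 applies: 16 + 2 = 18.
S6 applies: 18 + 3 = 21.
Level 21 exceeds the maximum of 17; capped at 17.
Final offense level: 17.
Criminal history: 0 prior points → Category A (0-4).
Level 17 falls in the 16-17 band.
Grid: Level 16-17 × Category A = 53-65 months.

53-65 months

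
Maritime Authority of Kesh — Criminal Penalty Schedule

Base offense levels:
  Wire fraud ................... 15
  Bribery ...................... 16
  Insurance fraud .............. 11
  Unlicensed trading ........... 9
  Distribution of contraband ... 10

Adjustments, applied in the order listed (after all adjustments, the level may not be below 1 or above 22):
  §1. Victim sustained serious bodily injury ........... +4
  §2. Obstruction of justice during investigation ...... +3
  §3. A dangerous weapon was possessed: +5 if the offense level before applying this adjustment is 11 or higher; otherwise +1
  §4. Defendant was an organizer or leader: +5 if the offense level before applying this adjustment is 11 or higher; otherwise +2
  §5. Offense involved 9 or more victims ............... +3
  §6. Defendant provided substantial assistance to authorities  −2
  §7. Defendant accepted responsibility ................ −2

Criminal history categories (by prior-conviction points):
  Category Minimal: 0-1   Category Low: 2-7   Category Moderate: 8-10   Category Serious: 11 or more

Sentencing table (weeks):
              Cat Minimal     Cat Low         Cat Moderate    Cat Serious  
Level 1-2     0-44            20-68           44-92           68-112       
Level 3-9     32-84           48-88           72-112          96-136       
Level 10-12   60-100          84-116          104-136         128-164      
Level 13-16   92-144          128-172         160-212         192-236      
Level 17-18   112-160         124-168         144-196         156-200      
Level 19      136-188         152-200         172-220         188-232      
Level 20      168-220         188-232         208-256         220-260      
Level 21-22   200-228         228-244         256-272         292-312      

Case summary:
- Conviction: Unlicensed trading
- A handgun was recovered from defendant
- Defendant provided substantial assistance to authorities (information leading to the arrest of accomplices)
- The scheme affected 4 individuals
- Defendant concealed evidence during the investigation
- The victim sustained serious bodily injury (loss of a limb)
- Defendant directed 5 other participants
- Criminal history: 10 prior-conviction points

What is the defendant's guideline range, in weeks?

256-272 weeks

Base offense level for unlicensed trading: 9.
§1 applies: 9 + 4 = 13.
§2 applies: 13 + 3 = 16.
§3 applies (level before this adjustment is 16 ≥ 11, so +5): 16 + 5 = 21.
§4 applies (level before this adjustment is 21 ≥ 11, so +5): 21 + 5 = 26.
§6 applies: 26 − 2 = 24.
Level 24 exceeds the maximum of 22; capped at 22.
Final offense level: 22.
Criminal history: 10 prior points → Category Moderate (8-10).
Level 22 falls in the 21-22 band.
Grid: Level 21-22 × Category Moderate = 256-272 weeks.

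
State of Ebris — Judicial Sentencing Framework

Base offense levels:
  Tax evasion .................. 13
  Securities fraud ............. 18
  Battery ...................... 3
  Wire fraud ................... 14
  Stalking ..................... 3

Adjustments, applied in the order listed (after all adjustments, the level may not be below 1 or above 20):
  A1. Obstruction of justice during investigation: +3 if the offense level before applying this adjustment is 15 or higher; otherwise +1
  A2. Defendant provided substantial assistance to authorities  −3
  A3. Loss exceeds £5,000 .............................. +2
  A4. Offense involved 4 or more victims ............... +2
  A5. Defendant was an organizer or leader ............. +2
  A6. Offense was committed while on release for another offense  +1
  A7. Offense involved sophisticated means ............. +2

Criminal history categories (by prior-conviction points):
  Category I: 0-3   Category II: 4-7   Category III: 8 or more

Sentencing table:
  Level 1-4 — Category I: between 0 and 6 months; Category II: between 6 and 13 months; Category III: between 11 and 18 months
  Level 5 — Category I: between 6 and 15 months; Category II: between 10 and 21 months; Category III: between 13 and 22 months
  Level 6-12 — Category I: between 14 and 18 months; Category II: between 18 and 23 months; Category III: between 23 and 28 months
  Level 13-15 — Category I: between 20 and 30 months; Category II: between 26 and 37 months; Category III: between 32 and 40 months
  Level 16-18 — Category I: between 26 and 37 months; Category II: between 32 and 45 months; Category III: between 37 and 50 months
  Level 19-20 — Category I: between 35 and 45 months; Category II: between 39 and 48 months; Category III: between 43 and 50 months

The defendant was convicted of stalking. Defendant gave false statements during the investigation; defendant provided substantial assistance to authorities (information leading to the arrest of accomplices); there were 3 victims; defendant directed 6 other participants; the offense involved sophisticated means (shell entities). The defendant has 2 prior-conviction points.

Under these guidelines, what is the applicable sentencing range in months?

Base offense level for stalking: 3.
A1 applies (level before this adjustment is 3 < 15, so +1): 3 + 1 = 4.
A2 applies: 4 − 3 = 1.
A4 does not apply.
A5 applies: 1 + 2 = 3.
A6 does not apply.
A7 applies: 3 + 2 = 5.
Final offense level: 5.
Criminal history: 2 prior points → Category I (0-3).
Level 5 falls in the 5 band.
Grid: Level 5 × Category I = 6-15 months.

6-15 months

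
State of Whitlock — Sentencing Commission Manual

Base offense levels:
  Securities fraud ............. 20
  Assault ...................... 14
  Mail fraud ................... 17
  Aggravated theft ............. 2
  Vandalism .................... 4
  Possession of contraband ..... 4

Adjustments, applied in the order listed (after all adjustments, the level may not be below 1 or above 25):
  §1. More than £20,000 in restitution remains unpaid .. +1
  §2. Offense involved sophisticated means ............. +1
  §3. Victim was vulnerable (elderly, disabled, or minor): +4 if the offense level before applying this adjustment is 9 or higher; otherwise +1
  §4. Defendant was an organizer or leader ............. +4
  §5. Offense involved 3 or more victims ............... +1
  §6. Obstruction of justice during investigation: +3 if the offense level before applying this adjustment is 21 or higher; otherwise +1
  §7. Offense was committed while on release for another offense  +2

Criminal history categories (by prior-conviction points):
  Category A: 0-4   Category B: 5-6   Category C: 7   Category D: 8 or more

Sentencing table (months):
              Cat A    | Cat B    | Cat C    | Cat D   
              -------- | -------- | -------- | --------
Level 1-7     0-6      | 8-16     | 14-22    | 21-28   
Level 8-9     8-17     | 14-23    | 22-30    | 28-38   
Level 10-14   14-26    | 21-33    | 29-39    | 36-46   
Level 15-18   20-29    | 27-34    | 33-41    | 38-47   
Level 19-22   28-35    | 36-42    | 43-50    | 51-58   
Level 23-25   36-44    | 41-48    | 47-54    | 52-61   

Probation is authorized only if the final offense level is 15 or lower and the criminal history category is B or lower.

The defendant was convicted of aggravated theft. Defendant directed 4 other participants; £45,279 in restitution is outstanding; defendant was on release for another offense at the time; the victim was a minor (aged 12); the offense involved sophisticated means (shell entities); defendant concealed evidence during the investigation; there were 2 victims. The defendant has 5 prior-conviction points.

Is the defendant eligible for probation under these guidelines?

Yes

Base offense level for aggravated theft: 2.
§1 applies: 2 + 1 = 3.
§2 applies: 3 + 1 = 4.
§3 applies (level before this adjustment is 4 < 9, so +1): 4 + 1 = 5.
§4 applies: 5 + 4 = 9.
§5 does not apply.
§6 applies (level before this adjustment is 9 < 21, so +1): 9 + 1 = 10.
§7 applies: 10 + 2 = 12.
Final offense level: 12.
Criminal history: 5 prior points → Category B (5-6).
Level 12 falls in the 10-14 band.
Grid: Level 10-14 × Category B = 21-33 months.
Probation check: level 12 ≤ 15 and category B ≤ B → eligible.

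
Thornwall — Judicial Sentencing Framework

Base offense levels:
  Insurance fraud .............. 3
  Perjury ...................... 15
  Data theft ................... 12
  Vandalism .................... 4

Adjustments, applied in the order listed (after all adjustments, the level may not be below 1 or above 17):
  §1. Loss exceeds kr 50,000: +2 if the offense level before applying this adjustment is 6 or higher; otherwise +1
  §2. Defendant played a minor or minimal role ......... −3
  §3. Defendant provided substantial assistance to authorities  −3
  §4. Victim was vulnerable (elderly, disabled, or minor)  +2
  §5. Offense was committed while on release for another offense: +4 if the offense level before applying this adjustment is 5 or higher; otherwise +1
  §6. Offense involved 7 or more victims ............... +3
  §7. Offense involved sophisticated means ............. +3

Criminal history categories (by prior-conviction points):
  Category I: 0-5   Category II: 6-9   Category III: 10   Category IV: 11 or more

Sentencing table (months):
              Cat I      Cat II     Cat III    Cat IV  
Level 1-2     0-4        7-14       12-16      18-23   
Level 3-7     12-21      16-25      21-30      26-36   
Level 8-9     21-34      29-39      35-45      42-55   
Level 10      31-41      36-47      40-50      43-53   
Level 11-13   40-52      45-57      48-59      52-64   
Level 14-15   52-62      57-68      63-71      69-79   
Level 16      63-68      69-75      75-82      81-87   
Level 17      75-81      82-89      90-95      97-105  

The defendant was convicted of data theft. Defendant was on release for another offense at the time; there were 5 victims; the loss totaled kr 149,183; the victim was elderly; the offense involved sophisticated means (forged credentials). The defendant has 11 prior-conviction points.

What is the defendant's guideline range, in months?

Base offense level for data theft: 12.
§1 applies (level before this adjustment is 12 ≥ 6, so +2): 12 + 2 = 14.
§2 does not apply.
§3 does not apply.
§4 applies: 14 + 2 = 16.
§5 applies (level before this adjustment is 16 ≥ 5, so +4): 16 + 4 = 20.
§6 does not apply.
§7 applies: 20 + 3 = 23.
Level 23 exceeds the maximum of 17; capped at 17.
Final offense level: 17.
Criminal history: 11 prior points → Category IV (11+).
Level 17 falls in the 17 band.
Grid: Level 17 × Category IV = 97-105 months.

97-105 months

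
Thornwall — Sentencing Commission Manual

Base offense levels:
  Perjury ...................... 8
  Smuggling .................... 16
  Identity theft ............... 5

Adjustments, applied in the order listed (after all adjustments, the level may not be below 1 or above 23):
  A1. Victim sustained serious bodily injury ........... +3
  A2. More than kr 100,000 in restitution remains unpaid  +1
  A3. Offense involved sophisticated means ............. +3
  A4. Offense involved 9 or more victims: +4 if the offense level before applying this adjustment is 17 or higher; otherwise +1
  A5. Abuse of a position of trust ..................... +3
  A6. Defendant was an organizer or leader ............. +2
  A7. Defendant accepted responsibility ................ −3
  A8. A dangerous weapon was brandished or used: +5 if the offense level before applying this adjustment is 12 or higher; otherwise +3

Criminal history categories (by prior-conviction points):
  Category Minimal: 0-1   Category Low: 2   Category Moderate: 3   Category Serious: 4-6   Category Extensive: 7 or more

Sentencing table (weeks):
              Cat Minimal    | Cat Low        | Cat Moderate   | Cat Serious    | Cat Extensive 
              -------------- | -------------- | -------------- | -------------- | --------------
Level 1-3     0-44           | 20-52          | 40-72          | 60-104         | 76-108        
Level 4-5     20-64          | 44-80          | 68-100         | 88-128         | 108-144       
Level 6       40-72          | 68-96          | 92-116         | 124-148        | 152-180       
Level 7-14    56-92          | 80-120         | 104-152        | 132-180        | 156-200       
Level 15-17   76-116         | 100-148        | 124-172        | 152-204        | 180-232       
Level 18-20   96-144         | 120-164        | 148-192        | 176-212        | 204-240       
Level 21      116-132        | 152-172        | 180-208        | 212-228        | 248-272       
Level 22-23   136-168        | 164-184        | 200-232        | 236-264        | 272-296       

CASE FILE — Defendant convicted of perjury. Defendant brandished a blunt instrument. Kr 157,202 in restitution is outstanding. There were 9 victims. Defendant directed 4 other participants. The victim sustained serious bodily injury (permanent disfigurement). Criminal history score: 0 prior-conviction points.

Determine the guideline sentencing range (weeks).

Base offense level for perjury: 8.
A1 applies: 8 + 3 = 11.
A2 applies: 11 + 1 = 12.
A4 applies (level before this adjustment is 12 < 17, so +1): 12 + 1 = 13.
A5 does not apply.
A6 applies: 13 + 2 = 15.
A7 does not apply.
A8 applies (level before this adjustment is 15 ≥ 12, so +5): 15 + 5 = 20.
Final offense level: 20.
Criminal history: 0 prior points → Category Minimal (0-1).
Level 20 falls in the 18-20 band.
Grid: Level 18-20 × Category Minimal = 96-144 weeks.

96-144 weeks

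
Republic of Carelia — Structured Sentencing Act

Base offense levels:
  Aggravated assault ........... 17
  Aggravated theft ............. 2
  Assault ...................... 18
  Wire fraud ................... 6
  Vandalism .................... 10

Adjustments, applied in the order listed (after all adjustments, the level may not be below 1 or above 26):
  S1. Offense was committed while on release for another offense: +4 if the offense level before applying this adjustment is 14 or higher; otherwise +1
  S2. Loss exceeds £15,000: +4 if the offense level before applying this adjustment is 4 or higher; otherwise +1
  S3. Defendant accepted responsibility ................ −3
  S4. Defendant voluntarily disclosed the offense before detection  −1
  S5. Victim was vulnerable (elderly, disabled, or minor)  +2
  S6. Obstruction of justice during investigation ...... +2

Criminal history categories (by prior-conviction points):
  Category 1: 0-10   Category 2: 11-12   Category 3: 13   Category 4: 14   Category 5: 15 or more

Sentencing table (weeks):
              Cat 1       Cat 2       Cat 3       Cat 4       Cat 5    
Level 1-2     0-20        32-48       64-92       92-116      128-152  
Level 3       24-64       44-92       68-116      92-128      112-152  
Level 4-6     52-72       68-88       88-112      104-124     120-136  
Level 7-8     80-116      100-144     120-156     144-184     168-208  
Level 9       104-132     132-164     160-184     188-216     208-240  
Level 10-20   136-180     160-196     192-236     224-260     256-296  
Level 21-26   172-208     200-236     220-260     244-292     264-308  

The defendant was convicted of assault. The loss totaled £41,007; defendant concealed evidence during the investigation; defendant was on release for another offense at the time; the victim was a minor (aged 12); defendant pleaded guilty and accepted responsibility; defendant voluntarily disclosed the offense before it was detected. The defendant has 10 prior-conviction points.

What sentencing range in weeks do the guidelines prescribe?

Base offense level for assault: 18.
S1 applies (level before this adjustment is 18 ≥ 14, so +4): 18 + 4 = 22.
S2 applies (level before this adjustment is 22 ≥ 4, so +4): 22 + 4 = 26.
S3 applies: 26 − 3 = 23.
S4 applies: 23 − 1 = 22.
S5 applies: 22 + 2 = 24.
S6 applies: 24 + 2 = 26.
Final offense level: 26.
Criminal history: 10 prior points → Category 1 (0-10).
Level 26 falls in the 21-26 band.
Grid: Level 21-26 × Category 1 = 172-208 weeks.

172-208 weeks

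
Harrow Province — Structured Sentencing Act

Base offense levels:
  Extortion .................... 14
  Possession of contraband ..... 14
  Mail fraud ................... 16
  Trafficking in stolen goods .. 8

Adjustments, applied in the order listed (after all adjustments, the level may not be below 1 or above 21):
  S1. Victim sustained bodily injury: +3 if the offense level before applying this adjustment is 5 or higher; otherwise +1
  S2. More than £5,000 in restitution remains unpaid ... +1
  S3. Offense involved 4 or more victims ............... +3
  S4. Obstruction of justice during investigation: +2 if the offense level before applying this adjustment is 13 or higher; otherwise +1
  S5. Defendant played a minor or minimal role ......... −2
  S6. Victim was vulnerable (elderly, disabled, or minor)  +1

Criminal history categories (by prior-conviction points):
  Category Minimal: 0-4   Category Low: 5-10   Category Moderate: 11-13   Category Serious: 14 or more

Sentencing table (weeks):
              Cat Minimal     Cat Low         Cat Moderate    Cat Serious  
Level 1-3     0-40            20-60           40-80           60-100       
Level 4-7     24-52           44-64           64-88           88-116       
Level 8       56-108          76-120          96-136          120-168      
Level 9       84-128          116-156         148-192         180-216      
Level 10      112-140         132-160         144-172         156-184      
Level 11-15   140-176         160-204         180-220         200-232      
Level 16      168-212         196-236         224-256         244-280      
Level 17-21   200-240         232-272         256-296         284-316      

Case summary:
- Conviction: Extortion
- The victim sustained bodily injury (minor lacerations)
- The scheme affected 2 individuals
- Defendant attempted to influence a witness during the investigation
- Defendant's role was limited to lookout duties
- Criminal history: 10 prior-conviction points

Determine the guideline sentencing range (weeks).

232-272 weeks

Base offense level for extortion: 14.
S1 applies (level before this adjustment is 14 ≥ 5, so +3): 14 + 3 = 17.
S2 does not apply.
S3 does not apply.
S4 applies (level before this adjustment is 17 ≥ 13, so +2): 17 + 2 = 19.
S5 applies: 19 − 2 = 17.
Final offense level: 17.
Criminal history: 10 prior points → Category Low (5-10).
Level 17 falls in the 17-21 band.
Grid: Level 17-21 × Category Low = 232-272 weeks.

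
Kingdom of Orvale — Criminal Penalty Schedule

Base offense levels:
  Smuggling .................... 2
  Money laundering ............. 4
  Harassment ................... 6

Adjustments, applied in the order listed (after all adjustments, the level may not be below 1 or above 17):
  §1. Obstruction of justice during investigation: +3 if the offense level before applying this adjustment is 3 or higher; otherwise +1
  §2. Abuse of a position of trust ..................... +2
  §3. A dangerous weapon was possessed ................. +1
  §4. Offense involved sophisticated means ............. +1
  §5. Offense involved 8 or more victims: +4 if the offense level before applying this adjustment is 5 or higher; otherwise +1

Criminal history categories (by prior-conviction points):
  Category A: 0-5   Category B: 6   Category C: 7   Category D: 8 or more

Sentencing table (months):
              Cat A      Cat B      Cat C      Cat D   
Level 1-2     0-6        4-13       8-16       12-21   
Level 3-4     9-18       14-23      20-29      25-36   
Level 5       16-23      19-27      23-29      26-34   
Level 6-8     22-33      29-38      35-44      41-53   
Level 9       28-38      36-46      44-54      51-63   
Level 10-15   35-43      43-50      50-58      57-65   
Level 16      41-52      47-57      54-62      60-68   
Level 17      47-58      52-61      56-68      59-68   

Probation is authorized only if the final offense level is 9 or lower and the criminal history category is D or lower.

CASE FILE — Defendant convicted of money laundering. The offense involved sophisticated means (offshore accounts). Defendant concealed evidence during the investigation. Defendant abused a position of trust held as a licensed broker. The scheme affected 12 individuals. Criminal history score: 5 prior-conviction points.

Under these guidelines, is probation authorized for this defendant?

No

Base offense level for money laundering: 4.
§1 applies (level before this adjustment is 4 ≥ 3, so +3): 4 + 3 = 7.
§2 applies: 7 + 2 = 9.
§4 applies: 9 + 1 = 10.
§5 applies (level before this adjustment is 10 ≥ 5, so +4): 10 + 4 = 14.
Final offense level: 14.
Criminal history: 5 prior points → Category A (0-5).
Level 14 falls in the 10-15 band.
Grid: Level 10-15 × Category A = 35-43 months.
Probation check: level 14 > 9 and category A ≤ D → not eligible.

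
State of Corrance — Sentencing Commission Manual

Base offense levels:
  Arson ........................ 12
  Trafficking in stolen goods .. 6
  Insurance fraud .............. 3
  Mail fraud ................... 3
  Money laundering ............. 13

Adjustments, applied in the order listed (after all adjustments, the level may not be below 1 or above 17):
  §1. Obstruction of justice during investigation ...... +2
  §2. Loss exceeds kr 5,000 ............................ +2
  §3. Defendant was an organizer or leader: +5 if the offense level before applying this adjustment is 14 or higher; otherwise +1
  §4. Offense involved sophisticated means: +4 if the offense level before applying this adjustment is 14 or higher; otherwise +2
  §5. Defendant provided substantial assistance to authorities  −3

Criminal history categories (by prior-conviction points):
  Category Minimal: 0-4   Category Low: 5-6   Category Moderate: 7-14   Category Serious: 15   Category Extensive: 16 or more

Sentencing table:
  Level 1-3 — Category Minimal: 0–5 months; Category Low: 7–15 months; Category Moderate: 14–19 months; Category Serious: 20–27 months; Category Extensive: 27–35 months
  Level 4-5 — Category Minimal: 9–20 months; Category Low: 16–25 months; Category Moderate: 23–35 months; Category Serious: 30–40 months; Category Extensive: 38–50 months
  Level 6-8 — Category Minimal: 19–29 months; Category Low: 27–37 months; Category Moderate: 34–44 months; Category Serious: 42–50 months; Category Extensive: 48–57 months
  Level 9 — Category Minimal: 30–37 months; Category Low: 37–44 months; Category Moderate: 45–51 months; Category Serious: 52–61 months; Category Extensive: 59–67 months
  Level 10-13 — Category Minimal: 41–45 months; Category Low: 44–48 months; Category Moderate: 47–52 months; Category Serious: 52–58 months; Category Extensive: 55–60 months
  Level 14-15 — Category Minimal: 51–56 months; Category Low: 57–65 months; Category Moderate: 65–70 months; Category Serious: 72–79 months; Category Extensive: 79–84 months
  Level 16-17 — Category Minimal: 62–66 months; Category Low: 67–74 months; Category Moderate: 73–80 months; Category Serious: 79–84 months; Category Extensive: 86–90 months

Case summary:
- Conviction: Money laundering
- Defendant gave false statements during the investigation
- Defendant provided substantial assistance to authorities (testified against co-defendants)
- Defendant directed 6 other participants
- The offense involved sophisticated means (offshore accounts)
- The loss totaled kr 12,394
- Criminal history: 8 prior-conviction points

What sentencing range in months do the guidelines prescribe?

Base offense level for money laundering: 13.
§1 applies: 13 + 2 = 15.
§2 applies: 15 + 2 = 17.
§3 applies (level before this adjustment is 17 ≥ 14, so +5): 17 + 5 = 22.
§4 applies (level before this adjustment is 22 ≥ 14, so +4): 22 + 4 = 26.
§5 applies: 26 − 3 = 23.
Level 23 exceeds the maximum of 17; capped at 17.
Final offense level: 17.
Criminal history: 8 prior points → Category Moderate (7-14).
Level 17 falls in the 16-17 band.
Grid: Level 16-17 × Category Moderate = 73-80 months.

73-80 months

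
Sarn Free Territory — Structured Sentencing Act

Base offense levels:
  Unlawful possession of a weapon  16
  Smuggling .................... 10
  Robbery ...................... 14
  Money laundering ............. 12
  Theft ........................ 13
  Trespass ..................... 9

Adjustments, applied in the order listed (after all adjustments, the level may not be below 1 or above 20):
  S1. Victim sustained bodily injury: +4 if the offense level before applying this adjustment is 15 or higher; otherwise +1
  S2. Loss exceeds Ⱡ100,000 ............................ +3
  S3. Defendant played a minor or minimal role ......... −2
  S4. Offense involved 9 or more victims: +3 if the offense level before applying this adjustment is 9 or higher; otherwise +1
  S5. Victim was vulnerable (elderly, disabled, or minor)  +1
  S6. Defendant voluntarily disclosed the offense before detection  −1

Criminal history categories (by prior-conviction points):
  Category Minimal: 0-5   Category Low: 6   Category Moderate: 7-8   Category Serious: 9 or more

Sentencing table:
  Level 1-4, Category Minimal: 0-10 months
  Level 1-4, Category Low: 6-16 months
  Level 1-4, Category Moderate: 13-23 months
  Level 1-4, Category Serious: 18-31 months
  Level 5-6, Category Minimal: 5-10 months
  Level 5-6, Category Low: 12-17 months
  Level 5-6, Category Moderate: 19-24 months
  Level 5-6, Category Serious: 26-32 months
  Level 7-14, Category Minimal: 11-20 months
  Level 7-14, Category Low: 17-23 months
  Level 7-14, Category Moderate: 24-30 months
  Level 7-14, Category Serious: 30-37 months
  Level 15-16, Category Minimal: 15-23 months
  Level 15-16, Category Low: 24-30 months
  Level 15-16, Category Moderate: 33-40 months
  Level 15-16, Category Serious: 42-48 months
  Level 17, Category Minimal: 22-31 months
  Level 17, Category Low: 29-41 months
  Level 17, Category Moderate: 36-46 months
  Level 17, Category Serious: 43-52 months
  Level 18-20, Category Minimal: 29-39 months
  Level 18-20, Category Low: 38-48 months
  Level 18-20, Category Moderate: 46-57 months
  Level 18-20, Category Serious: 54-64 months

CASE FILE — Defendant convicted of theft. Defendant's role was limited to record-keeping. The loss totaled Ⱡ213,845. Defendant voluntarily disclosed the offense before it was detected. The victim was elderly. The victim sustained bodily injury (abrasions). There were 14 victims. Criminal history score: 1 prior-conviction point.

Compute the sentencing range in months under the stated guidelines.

Base offense level for theft: 13.
S1 applies (level before this adjustment is 13 < 15, so +1): 13 + 1 = 14.
S2 applies: 14 + 3 = 17.
S3 applies: 17 − 2 = 15.
S4 applies (level before this adjustment is 15 ≥ 9, so +3): 15 + 3 = 18.
S5 applies: 18 + 1 = 19.
S6 applies: 19 − 1 = 18.
Final offense level: 18.
Criminal history: 1 prior point → Category Minimal (0-5).
Level 18 falls in the 18-20 band.
Grid: Level 18-20 × Category Minimal = 29-39 months.

29-39 months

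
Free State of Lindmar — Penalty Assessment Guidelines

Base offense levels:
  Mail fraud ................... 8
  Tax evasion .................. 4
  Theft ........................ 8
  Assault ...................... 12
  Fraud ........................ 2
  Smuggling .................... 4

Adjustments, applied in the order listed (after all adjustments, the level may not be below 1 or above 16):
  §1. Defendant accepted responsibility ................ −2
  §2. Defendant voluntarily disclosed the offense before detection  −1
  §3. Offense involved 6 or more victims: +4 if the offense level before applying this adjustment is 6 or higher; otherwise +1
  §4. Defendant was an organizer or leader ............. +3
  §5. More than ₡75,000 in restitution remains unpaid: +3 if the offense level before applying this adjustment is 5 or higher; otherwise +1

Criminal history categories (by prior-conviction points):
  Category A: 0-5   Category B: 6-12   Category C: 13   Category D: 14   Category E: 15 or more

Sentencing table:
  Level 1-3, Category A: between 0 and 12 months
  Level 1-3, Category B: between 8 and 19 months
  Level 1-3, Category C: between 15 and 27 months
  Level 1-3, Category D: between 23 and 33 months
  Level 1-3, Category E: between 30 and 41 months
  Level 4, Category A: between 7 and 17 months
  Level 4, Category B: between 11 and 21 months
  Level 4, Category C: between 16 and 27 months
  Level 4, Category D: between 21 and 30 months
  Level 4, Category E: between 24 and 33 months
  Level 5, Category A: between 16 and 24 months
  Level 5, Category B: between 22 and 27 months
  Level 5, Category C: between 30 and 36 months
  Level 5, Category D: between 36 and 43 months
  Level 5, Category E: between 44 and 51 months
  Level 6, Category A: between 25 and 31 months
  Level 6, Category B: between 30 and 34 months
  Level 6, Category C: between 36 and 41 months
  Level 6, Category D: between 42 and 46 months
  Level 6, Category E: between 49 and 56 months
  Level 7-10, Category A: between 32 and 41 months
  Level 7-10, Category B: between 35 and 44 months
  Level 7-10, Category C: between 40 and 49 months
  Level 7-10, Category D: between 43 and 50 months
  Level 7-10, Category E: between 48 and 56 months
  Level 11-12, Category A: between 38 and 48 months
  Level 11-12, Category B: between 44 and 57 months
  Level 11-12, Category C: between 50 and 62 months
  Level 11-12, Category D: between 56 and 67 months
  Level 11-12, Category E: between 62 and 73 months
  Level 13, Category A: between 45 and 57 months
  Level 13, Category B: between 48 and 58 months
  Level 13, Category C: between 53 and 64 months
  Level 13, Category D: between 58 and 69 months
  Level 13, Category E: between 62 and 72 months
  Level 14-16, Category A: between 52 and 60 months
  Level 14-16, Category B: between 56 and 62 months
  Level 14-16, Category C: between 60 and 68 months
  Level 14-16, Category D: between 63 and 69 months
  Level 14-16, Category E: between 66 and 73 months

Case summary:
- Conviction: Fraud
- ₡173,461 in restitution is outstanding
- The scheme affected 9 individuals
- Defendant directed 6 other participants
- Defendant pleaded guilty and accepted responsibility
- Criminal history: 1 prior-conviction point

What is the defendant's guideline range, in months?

Base offense level for fraud: 2.
§1 applies: 2 − 2 = 0.
§2 does not apply.
§3 applies (level before this adjustment is 0 < 6, so +1): 0 + 1 = 1.
§4 applies: 1 + 3 = 4.
§5 applies (level before this adjustment is 4 < 5, so +1): 4 + 1 = 5.
Final offense level: 5.
Criminal history: 1 prior point → Category A (0-5).
Level 5 falls in the 5 band.
Grid: Level 5 × Category A = 16-24 months.

16-24 months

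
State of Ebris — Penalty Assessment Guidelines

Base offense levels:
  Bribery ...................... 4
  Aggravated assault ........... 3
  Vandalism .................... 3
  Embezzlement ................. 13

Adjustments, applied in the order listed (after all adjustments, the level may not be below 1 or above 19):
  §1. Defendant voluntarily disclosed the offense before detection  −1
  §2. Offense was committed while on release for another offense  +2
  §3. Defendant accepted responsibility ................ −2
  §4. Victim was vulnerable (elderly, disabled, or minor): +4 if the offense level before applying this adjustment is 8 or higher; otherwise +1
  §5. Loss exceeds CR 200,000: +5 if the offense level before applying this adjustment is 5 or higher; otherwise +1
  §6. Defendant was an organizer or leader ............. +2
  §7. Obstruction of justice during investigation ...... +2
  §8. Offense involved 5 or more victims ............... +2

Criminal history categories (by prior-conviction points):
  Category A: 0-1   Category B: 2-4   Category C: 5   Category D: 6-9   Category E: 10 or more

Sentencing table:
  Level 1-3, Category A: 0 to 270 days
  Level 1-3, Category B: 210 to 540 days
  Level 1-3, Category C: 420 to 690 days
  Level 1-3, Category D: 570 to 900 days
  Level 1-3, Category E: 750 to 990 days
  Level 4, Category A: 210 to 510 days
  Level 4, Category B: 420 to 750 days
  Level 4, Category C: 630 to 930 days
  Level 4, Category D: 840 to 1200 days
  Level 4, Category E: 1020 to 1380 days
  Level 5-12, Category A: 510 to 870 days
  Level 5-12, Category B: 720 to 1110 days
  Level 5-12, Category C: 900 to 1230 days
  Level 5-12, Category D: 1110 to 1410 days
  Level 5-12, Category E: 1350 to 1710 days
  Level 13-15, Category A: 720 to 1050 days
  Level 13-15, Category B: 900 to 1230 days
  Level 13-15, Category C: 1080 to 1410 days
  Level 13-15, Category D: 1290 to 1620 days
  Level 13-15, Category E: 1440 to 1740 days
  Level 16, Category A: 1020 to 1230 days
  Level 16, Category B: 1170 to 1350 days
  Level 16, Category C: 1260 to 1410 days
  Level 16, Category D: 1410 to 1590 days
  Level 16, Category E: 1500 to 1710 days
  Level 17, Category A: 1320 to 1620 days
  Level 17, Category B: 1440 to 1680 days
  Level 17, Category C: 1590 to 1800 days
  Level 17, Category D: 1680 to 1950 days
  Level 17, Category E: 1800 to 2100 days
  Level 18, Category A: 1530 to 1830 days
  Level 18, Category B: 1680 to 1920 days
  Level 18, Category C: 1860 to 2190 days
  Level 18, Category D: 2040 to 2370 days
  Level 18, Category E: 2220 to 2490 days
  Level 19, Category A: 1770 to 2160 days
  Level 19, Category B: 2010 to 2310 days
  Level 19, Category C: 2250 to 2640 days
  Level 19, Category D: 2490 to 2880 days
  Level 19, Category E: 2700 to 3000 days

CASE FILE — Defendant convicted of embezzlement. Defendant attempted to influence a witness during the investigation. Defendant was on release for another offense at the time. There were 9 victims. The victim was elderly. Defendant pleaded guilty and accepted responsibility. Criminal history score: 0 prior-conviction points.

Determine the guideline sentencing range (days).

Base offense level for embezzlement: 13.
§2 applies: 13 + 2 = 15.
§3 applies: 15 − 2 = 13.
§4 applies (level before this adjustment is 13 ≥ 8, so +4): 13 + 4 = 17.
§5 does not apply.
§7 applies: 17 + 2 = 19.
§8 applies: 19 + 2 = 21.
Level 21 exceeds the maximum of 19; capped at 19.
Final offense level: 19.
Criminal history: 0 prior points → Category A (0-1).
Level 19 falls in the 19 band.
Grid: Level 19 × Category A = 1770-2160 days.

1770-2160 days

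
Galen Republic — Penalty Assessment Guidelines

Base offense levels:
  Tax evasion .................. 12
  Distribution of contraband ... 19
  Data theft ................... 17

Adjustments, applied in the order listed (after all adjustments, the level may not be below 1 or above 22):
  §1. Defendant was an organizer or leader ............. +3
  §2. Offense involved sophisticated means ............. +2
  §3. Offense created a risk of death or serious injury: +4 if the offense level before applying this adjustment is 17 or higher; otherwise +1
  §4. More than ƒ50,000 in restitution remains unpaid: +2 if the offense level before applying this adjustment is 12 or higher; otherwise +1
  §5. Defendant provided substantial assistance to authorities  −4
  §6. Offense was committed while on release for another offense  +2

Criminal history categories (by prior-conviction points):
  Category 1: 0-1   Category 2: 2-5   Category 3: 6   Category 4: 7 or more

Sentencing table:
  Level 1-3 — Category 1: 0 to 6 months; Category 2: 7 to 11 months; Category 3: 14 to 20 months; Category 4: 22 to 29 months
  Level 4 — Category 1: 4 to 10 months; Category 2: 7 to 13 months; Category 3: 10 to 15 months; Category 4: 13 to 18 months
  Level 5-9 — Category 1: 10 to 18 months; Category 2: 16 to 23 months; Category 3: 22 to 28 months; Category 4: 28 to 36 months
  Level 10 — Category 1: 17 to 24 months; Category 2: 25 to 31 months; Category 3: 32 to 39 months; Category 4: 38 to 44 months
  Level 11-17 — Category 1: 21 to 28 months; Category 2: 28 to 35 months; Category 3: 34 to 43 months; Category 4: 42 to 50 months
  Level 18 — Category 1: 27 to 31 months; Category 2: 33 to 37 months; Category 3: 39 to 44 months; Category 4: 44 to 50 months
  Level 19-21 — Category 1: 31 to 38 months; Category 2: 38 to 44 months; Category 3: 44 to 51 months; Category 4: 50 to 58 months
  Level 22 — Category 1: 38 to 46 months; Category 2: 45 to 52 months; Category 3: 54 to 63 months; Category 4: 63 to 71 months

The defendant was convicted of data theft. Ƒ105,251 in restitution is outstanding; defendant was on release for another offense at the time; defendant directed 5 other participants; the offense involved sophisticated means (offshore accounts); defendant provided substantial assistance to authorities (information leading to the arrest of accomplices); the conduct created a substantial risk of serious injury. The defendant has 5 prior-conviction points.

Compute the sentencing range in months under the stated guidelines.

Base offense level for data theft: 17.
§1 applies: 17 + 3 = 20.
§2 applies: 20 + 2 = 22.
§3 applies (level before this adjustment is 22 ≥ 17, so +4): 22 + 4 = 26.
§4 applies (level before this adjustment is 26 ≥ 12, so +2): 26 + 2 = 28.
§5 applies: 28 − 4 = 24.
§6 applies: 24 + 2 = 26.
Level 26 exceeds the maximum of 22; capped at 22.
Final offense level: 22.
Criminal history: 5 prior points → Category 2 (2-5).
Level 22 falls in the 22 band.
Grid: Level 22 × Category 2 = 45-52 months.

45-52 months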